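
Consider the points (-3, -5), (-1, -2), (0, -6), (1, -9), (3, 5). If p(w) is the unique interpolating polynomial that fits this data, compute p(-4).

Evaluate each Lagrange basis at w = -4:
L_0(-4) = (-3)·(-4)·(-5)·(-7)/[(-2)·(-3)·(-4)·(-6)] = 35/12
L_1(-4) = (-1)·(-4)·(-5)·(-7)/[(2)·(-1)·(-2)·(-4)] = -35/4
L_2(-4) = (-1)·(-3)·(-5)·(-7)/[(3)·(1)·(-1)·(-3)] = 35/3
L_3(-4) = (-1)·(-3)·(-4)·(-7)/[(4)·(2)·(1)·(-2)] = -21/4
L_4(-4) = (-1)·(-3)·(-4)·(-5)/[(6)·(4)·(3)·(2)] = 5/12
Sum: (-5)·(35/12) + (-2)·(-35/4) + (-6)·(35/3) + (-9)·(-21/4) + 5·(5/12) = -71/4

-71/4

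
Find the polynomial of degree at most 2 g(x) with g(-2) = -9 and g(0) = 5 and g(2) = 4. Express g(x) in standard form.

Newton's divided differences:
g[-2,0] = (5 - (-9)) / (0 - (-2)) = 7
g[0,2] = (4 - 5) / (2 - 0) = -1/2
g[-2,0,2] = (-1/2 - 7) / (2 - (-2)) = -15/8
g(x) = -9 + 7·(x + 2) + (-15/8)·(x + 2)x
Expanding: g(x) = -(15/8)x^2 + (13/4)x + 5

g(x) = -(15/8)x^2 + (13/4)x + 5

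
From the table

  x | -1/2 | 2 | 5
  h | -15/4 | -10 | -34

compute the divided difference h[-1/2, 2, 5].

-1

h[-1/2,2] = (-10 - (-15/4)) / (2 - (-1/2)) = -5/2
h[2,5] = (-34 - (-10)) / (5 - 2) = -8
h[-1/2,2,5] = (-8 - (-5/2)) / (5 - (-1/2)) = -1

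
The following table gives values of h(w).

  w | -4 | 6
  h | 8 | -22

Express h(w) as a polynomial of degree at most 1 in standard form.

h(w) = -3w - 4

L_0(w) = (w - 6) / [-10] = -(1/10)w + 3/5
L_1(w) = (w + 4) / [10] = (1/10)w + 2/5
h(w) = 8·L_0 + (-22)·L_1
  8·L_0(w) = -(4/5)w + 24/5
  (-22)·L_1(w) = -(11/5)w - 44/5
Adding term by term: -3w - 4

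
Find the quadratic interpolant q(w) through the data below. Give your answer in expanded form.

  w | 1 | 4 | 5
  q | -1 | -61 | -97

q(w) = -4w^2 + 3

Build the Lagrange basis polynomials:
L_0(w) = (w - 4)(w - 5) / [12] = (1/12)w^2 - (3/4)w + 5/3
L_1(w) = (w - 1)(w - 5) / [-3] = -(1/3)w^2 + 2w - 5/3
L_2(w) = (w - 1)(w - 4) / [4] = (1/4)w^2 - (5/4)w + 1
q(w) = (-1)·L_0 + (-61)·L_1 + (-97)·L_2
  (-1)·L_0(w) = -(1/12)w^2 + (3/4)w - 5/3
  (-61)·L_1(w) = (61/3)w^2 - 122w + 305/3
  (-97)·L_2(w) = -(97/4)w^2 + (485/4)w - 97
Adding term by term: -4w^2 + 3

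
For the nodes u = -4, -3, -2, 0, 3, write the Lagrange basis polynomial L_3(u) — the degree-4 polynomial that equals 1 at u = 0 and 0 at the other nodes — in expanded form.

L_3(u) = (u + 4)(u + 3)(u + 2)(u - 3) / [(4)·(3)·(2)·(-3)]
       = (u^4 + 6u^3 - u^2 - 54u - 72) / (-72)

L_3(u) = -(1/72)u^4 - (1/12)u^3 + (1/72)u^2 + (3/4)u + 1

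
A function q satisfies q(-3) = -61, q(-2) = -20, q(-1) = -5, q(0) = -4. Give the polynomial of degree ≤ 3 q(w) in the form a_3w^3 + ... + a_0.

q(w) = 2w^3 - w^2 - 2w - 4

Newton's divided differences:
q[-3,-2] = (-20 - (-61)) / (-2 - (-3)) = 41
q[-2,-1] = (-5 - (-20)) / (-1 - (-2)) = 15
q[-1,0] = (-4 - (-5)) / (0 - (-1)) = 1
q[-3,-2,-1] = (15 - 41) / (-1 - (-3)) = -13
q[-2,-1,0] = (1 - 15) / (0 - (-2)) = -7
q[-3,-2,-1,0] = (-7 - (-13)) / (0 - (-3)) = 2
q(w) = -61 + 41·(w + 3) + (-13)·(w + 3)(w + 2) + 2·(w + 3)(w + 2)(w + 1)
Expanding: q(w) = 2w^3 - w^2 - 2w - 4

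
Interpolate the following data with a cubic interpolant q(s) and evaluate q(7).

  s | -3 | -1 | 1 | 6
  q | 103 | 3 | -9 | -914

-1437

L_0(7) = (8)·(6)·(1)/[(-2)·(-4)·(-9)] = -2/3
L_1(7) = (10)·(6)·(1)/[(2)·(-2)·(-7)] = 15/7
L_2(7) = (10)·(8)·(1)/[(4)·(2)·(-5)] = -2
L_3(7) = (10)·(8)·(6)/[(9)·(7)·(5)] = 32/21
Sum: 103·(-2/3) + 3·(15/7) + (-9)·(-2) + (-914)·(32/21) = -1437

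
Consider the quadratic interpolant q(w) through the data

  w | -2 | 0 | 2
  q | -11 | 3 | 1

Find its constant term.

3

Build the Lagrange basis polynomials:
L_0(w) = w(w - 2) / [8] = (1/8)w^2 - (1/4)w
L_1(w) = (w + 2)(w - 2) / [-4] = -(1/4)w^2 + 1
L_2(w) = (w + 2)w / [8] = (1/8)w^2 + (1/4)w
q(w) = (-11)·L_0 + 3·L_1 + 1·L_2
Only the constant term is needed; take it from each L_i and combine:
(-11)·(0) + 3·(1) + 1·(0) = 3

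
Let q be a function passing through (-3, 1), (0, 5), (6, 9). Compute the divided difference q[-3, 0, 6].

q[-3,0] = (5 - 1) / (0 - (-3)) = 4/3
q[0,6] = (9 - 5) / (6 - 0) = 2/3
q[-3,0,6] = (2/3 - 4/3) / (6 - (-3)) = -2/27

-2/27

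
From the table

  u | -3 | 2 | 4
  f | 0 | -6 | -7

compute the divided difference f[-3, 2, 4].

1/10

f[-3,2] = (-6 - 0) / (2 - (-3)) = -6/5
f[2,4] = (-7 - (-6)) / (4 - 2) = -1/2
f[-3,2,4] = (-1/2 - (-6/5)) / (4 - (-3)) = 1/10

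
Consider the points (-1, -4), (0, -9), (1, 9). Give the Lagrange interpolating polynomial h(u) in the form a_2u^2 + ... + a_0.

Build the Lagrange basis polynomials:
L_0(u) = u(u - 1) / [2] = (1/2)u^2 - (1/2)u
L_1(u) = (u + 1)(u - 1) / [-1] = -u^2 + 1
L_2(u) = (u + 1)u / [2] = (1/2)u^2 + (1/2)u
h(u) = (-4)·L_0 + (-9)·L_1 + 9·L_2
  (-4)·L_0(u) = -2u^2 + 2u
  (-9)·L_1(u) = 9u^2 - 9
  9·L_2(u) = (9/2)u^2 + (9/2)u
Adding term by term: (23/2)u^2 + (13/2)u - 9

h(u) = (23/2)u^2 + (13/2)u - 9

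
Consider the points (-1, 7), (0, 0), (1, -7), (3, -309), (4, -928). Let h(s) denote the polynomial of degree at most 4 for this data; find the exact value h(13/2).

L_0(13/2) = (13/2)·(11/2)·(7/2)·(5/2)/[(-1)·(-2)·(-4)·(-5)] = 1001/128
L_1(13/2) = (15/2)·(11/2)·(7/2)·(5/2)/[(1)·(-1)·(-3)·(-4)] = -1925/64
L_2(13/2) = (15/2)·(13/2)·(7/2)·(5/2)/[(2)·(1)·(-2)·(-3)] = 2275/64
L_3(13/2) = (15/2)·(13/2)·(11/2)·(5/2)/[(4)·(3)·(2)·(-1)] = -3575/128
L_4(13/2) = (15/2)·(13/2)·(11/2)·(7/2)/[(5)·(4)·(3)·(1)] = 1001/64
Sum: 7·(1001/128) + 0 + (-7)·(2275/64) + (-309)·(-3575/128) + (-928)·(1001/64) = -97253/16

-97253/16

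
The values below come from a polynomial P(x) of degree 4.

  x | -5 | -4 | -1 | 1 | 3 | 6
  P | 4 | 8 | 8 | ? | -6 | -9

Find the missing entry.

The 5 known values determine P uniquely (degree ≤ 4).
Evaluate each Lagrange basis at x = 1:
L_0(1) = (5)·(2)·(-2)·(-5)/[(-1)·(-4)·(-8)·(-11)] = 25/88
L_1(1) = (6)·(2)·(-2)·(-5)/[(1)·(-3)·(-7)·(-10)] = -4/7
L_2(1) = (6)·(5)·(-2)·(-5)/[(4)·(3)·(-4)·(-7)] = 25/28
L_3(1) = (6)·(5)·(2)·(-5)/[(8)·(7)·(4)·(-3)] = 25/56
L_4(1) = (6)·(5)·(2)·(-2)/[(11)·(10)·(7)·(3)] = -4/77
Sum: 4·(25/88) + 8·(-4/7) + 8·(25/28) + (-6)·(25/56) + (-9)·(-4/77) = 461/308

461/308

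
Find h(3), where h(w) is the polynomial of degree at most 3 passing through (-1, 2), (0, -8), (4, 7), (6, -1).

Evaluate each Lagrange basis at w = 3:
L_0(3) = (3)·(-1)·(-3)/[(-1)·(-5)·(-7)] = -9/35
L_1(3) = (4)·(-1)·(-3)/[(1)·(-4)·(-6)] = 1/2
L_2(3) = (4)·(3)·(-3)/[(5)·(4)·(-2)] = 9/10
L_3(3) = (4)·(3)·(-1)/[(7)·(6)·(2)] = -1/7
Sum: 2·(-9/35) + (-8)·(1/2) + 7·(9/10) + (-1)·(-1/7) = 27/14

27/14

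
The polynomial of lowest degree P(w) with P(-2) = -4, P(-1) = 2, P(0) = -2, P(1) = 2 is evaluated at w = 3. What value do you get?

L_0(3) = (4)·(3)·(2)/[(-1)·(-2)·(-3)] = -4
L_1(3) = (5)·(3)·(2)/[(1)·(-1)·(-2)] = 15
L_2(3) = (5)·(4)·(2)/[(2)·(1)·(-1)] = -20
L_3(3) = (5)·(4)·(3)/[(3)·(2)·(1)] = 10
Sum: (-4)·(-4) + 2·(15) + (-2)·(-20) + 2·(10) = 106

106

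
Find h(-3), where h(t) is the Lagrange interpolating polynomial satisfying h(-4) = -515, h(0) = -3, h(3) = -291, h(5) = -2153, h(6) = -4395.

-129

Evaluate each Lagrange basis at t = -3:
L_0(-3) = (-3)·(-6)·(-8)·(-9)/[(-4)·(-7)·(-9)·(-10)] = 18/35
L_1(-3) = (1)·(-6)·(-8)·(-9)/[(4)·(-3)·(-5)·(-6)] = 6/5
L_2(-3) = (1)·(-3)·(-8)·(-9)/[(7)·(3)·(-2)·(-3)] = -12/7
L_3(-3) = (1)·(-3)·(-6)·(-9)/[(9)·(5)·(2)·(-1)] = 9/5
L_4(-3) = (1)·(-3)·(-6)·(-8)/[(10)·(6)·(3)·(1)] = -4/5
Sum: (-515)·(18/35) + (-3)·(6/5) + (-291)·(-12/7) + (-2153)·(9/5) + (-4395)·(-4/5) = -129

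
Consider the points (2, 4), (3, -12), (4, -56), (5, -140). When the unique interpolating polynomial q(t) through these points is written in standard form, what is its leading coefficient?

-2

L_0(t) = (t - 3)(t - 4)(t - 5) / [-6] = -(1/6)t^3 + 2t^2 - (47/6)t + 10
L_1(t) = (t - 2)(t - 4)(t - 5) / [2] = (1/2)t^3 - (11/2)t^2 + 19t - 20
L_2(t) = (t - 2)(t - 3)(t - 5) / [-2] = -(1/2)t^3 + 5t^2 - (31/2)t + 15
L_3(t) = (t - 2)(t - 3)(t - 4) / [6] = (1/6)t^3 - (3/2)t^2 + (13/3)t - 4
q(t) = 4·L_0 + (-12)·L_1 + (-56)·L_2 + (-140)·L_3
Only the coefficient of t^3 is needed; take it from each L_i and combine:
4·(-1/6) + (-12)·(1/2) + (-56)·(-1/2) + (-140)·(1/6) = -2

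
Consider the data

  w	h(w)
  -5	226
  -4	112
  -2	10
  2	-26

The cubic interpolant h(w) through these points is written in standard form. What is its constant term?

-4

L_0(w) = (w + 4)(w + 2)(w - 2) / [-21] = -(1/21)w^3 - (4/21)w^2 + (4/21)w + 16/21
L_1(w) = (w + 5)(w + 2)(w - 2) / [12] = (1/12)w^3 + (5/12)w^2 - (1/3)w - 5/3
L_2(w) = (w + 5)(w + 4)(w - 2) / [-24] = -(1/24)w^3 - (7/24)w^2 - (1/12)w + 5/3
L_3(w) = (w + 5)(w + 4)(w + 2) / [168] = (1/168)w^3 + (11/168)w^2 + (19/84)w + 5/21
h(w) = 226·L_0 + 112·L_1 + 10·L_2 + (-26)·L_3
Only the constant term is needed; take it from each L_i and combine:
226·(16/21) + 112·(-5/3) + 10·(5/3) + (-26)·(5/21) = -4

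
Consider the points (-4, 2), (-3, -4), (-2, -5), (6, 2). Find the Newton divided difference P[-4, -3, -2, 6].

P[-4,-3] = (-4 - 2) / (-3 - (-4)) = -6
P[-3,-2] = (-5 - (-4)) / (-2 - (-3)) = -1
P[-2,6] = (2 - (-5)) / (6 - (-2)) = 7/8
P[-4,-3,-2] = (-1 - (-6)) / (-2 - (-4)) = 5/2
P[-3,-2,6] = (7/8 - (-1)) / (6 - (-3)) = 5/24
P[-4,-3,-2,6] = (5/24 - 5/2) / (6 - (-4)) = -11/48

-11/48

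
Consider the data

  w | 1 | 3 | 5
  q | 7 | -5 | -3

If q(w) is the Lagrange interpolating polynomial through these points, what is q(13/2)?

Evaluate each Lagrange basis at w = 13/2:
L_0(13/2) = (7/2)·(3/2)/[(-2)·(-4)] = 21/32
L_1(13/2) = (11/2)·(3/2)/[(2)·(-2)] = -33/16
L_2(13/2) = (11/2)·(7/2)/[(4)·(2)] = 77/32
Sum: 7·(21/32) + (-5)·(-33/16) + (-3)·(77/32) = 123/16

123/16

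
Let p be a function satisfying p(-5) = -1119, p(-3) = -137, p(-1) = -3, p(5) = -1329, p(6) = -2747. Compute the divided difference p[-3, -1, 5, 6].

p[-3,-1] = (-3 - (-137)) / (-1 - (-3)) = 67
p[-1,5] = (-1329 - (-3)) / (5 - (-1)) = -221
p[5,6] = (-2747 - (-1329)) / (6 - 5) = -1418
p[-3,-1,5] = (-221 - 67) / (5 - (-3)) = -36
p[-1,5,6] = (-1418 - (-221)) / (6 - (-1)) = -171
p[-3,-1,5,6] = (-171 - (-36)) / (6 - (-3)) = -15

-15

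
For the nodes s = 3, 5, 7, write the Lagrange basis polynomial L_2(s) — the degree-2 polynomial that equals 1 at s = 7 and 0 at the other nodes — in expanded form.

L_2(s) = (1/8)s^2 - s + 15/8

L_2(s) = (s - 3)(s - 5) / [(4)·(2)]
       = (s^2 - 8s + 15) / (8)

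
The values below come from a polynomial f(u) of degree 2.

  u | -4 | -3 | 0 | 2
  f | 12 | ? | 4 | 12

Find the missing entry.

7

The 3 known values determine f uniquely (degree ≤ 2).
Evaluate each Lagrange basis at u = -3:
L_0(-3) = (-3)·(-5)/[(-4)·(-6)] = 5/8
L_1(-3) = (1)·(-5)/[(4)·(-2)] = 5/8
L_2(-3) = (1)·(-3)/[(6)·(2)] = -1/4
Sum: 12·(5/8) + 4·(5/8) + 12·(-1/4) = 7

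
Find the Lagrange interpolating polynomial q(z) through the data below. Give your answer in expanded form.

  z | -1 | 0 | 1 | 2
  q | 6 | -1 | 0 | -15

L_0(z) = z(z - 1)(z - 2) / [-6] = -(1/6)z^3 + (1/2)z^2 - (1/3)z
L_1(z) = (z + 1)(z - 1)(z - 2) / [2] = (1/2)z^3 - z^2 - (1/2)z + 1
L_2(z) = (z + 1)z(z - 2) / [-2] = -(1/2)z^3 + (1/2)z^2 + z
L_3(z) = (z + 1)z(z - 1) / [6] = (1/6)z^3 - (1/6)z
q(z) = 6·L_0 + (-1)·L_1 + 0·L_2 + (-15)·L_3
  6·L_0(z) = -z^3 + 3z^2 - 2z
  (-1)·L_1(z) = -(1/2)z^3 + z^2 + (1/2)z - 1
  0·L_2(z) = 0
  (-15)·L_3(z) = -(5/2)z^3 + (5/2)z
Adding term by term: -4z^3 + 4z^2 + z - 1

q(z) = -4z^3 + 4z^2 + z - 1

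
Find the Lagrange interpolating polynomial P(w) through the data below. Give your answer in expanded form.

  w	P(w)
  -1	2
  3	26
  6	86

P(w) = 2w^2 + 2w + 2

L_0(w) = (w - 3)(w - 6) / [28] = (1/28)w^2 - (9/28)w + 9/14
L_1(w) = (w + 1)(w - 6) / [-12] = -(1/12)w^2 + (5/12)w + 1/2
L_2(w) = (w + 1)(w - 3) / [21] = (1/21)w^2 - (2/21)w - 1/7
P(w) = 2·L_0 + 26·L_1 + 86·L_2
  2·L_0(w) = (1/14)w^2 - (9/14)w + 9/7
  26·L_1(w) = -(13/6)w^2 + (65/6)w + 13
  86·L_2(w) = (86/21)w^2 - (172/21)w - 86/7
Adding term by term: 2w^2 + 2w + 2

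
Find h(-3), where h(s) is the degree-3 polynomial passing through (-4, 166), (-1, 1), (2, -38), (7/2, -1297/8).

Using Newton's divided-difference form:
h[-4,-1] = (1 - 166) / (-1 - (-4)) = -55
h[-1,2] = (-38 - 1) / (2 - (-1)) = -13
h[2,7/2] = (-1297/8 - (-38)) / (7/2 - 2) = -331/4
h[-4,-1,2] = (-13 - (-55)) / (2 - (-4)) = 7
h[-1,2,7/2] = (-331/4 - (-13)) / (7/2 - (-1)) = -31/2
h[-4,-1,2,7/2] = (-31/2 - 7) / (7/2 - (-4)) = -3
h(-3) = 166 + (-55)·(1) + 7·(1)·(-2) + (-3)·(1)·(-2)·(-5) = 67

67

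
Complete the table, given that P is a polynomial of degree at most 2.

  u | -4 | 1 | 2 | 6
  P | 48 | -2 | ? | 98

The 3 known values determine P uniquely (degree ≤ 2).
Evaluate each Lagrange basis at u = 2:
L_0(2) = (1)·(-4)/[(-5)·(-10)] = -2/25
L_1(2) = (6)·(-4)/[(5)·(-5)] = 24/25
L_2(2) = (6)·(1)/[(10)·(5)] = 3/25
Sum: 48·(-2/25) + (-2)·(24/25) + 98·(3/25) = 6

6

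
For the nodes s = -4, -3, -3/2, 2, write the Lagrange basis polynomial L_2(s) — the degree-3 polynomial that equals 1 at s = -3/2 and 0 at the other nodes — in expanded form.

L_2(s) = -(8/105)s^3 - (8/21)s^2 + (16/105)s + 64/35

L_2(s) = (s + 4)(s + 3)(s - 2) / [(5/2)·(3/2)·(-7/2)]
       = (s^3 + 5s^2 - 2s - 24) / (-105/8)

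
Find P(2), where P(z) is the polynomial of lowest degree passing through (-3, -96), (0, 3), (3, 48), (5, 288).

Using Newton's divided-difference form:
P[-3,0] = (3 - (-96)) / (0 - (-3)) = 33
P[0,3] = (48 - 3) / (3 - 0) = 15
P[3,5] = (288 - 48) / (5 - 3) = 120
P[-3,0,3] = (15 - 33) / (3 - (-3)) = -3
P[0,3,5] = (120 - 15) / (5 - 0) = 21
P[-3,0,3,5] = (21 - (-3)) / (5 - (-3)) = 3
P(2) = -96 + 33·(5) + (-3)·(5)·(2) + 3·(5)·(2)·(-1) = 9

9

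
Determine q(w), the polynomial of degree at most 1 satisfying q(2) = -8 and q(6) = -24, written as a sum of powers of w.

Build the Lagrange basis polynomials:
L_0(w) = (w - 6) / [-4] = -(1/4)w + 3/2
L_1(w) = (w - 2) / [4] = (1/4)w - 1/2
q(w) = (-8)·L_0 + (-24)·L_1
  (-8)·L_0(w) = 2w - 12
  (-24)·L_1(w) = -6w + 12
Adding term by term: -4w

q(w) = -4w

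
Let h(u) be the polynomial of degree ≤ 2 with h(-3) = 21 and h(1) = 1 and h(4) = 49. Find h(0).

-3

Using Newton's divided-difference form:
h[-3,1] = (1 - 21) / (1 - (-3)) = -5
h[1,4] = (49 - 1) / (4 - 1) = 16
h[-3,1,4] = (16 - (-5)) / (4 - (-3)) = 3
h(0) = 21 + (-5)·(3) + 3·(3)·(-1) = -3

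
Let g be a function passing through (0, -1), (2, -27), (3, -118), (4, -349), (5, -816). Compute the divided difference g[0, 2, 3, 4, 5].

g[0,2] = (-27 - (-1)) / (2 - 0) = -13
g[2,3] = (-118 - (-27)) / (3 - 2) = -91
g[3,4] = (-349 - (-118)) / (4 - 3) = -231
g[4,5] = (-816 - (-349)) / (5 - 4) = -467
g[0,2,3] = (-91 - (-13)) / (3 - 0) = -26
g[2,3,4] = (-231 - (-91)) / (4 - 2) = -70
g[3,4,5] = (-467 - (-231)) / (5 - 3) = -118
g[0,2,3,4] = (-70 - (-26)) / (4 - 0) = -11
g[2,3,4,5] = (-118 - (-70)) / (5 - 2) = -16
g[0,2,3,4,5] = (-16 - (-11)) / (5 - 0) = -1

-1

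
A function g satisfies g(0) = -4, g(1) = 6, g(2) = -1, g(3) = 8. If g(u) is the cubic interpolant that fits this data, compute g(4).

66

Evaluate each Lagrange basis at u = 4:
L_0(4) = (3)·(2)·(1)/[(-1)·(-2)·(-3)] = -1
L_1(4) = (4)·(2)·(1)/[(1)·(-1)·(-2)] = 4
L_2(4) = (4)·(3)·(1)/[(2)·(1)·(-1)] = -6
L_3(4) = (4)·(3)·(2)/[(3)·(2)·(1)] = 4
Sum: (-4)·(-1) + 6·(4) + (-1)·(-6) + 8·(4) = 66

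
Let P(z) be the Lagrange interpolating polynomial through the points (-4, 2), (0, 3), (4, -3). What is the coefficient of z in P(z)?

Build the Lagrange basis polynomials:
L_0(z) = z(z - 4) / [32] = (1/32)z^2 - (1/8)z
L_1(z) = (z + 4)(z - 4) / [-16] = -(1/16)z^2 + 1
L_2(z) = (z + 4)z / [32] = (1/32)z^2 + (1/8)z
P(z) = 2·L_0 + 3·L_1 + (-3)·L_2
Only the coefficient of z is needed; take it from each L_i and combine:
2·(-1/8) + 3·(0) + (-3)·(1/8) = -5/8

-5/8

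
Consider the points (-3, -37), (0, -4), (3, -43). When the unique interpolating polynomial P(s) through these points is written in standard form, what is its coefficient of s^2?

L_0(s) = s(s - 3) / [18] = (1/18)s^2 - (1/6)s
L_1(s) = (s + 3)(s - 3) / [-9] = -(1/9)s^2 + 1
L_2(s) = (s + 3)s / [18] = (1/18)s^2 + (1/6)s
P(s) = (-37)·L_0 + (-4)·L_1 + (-43)·L_2
Only the coefficient of s^2 is needed; take it from each L_i and combine:
(-37)·(1/18) + (-4)·(-1/9) + (-43)·(1/18) = -4

-4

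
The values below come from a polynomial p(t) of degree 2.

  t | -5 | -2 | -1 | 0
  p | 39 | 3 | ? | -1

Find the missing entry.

The 3 known values determine p uniquely (degree ≤ 2).
Evaluate each Lagrange basis at t = -1:
L_0(-1) = (1)·(-1)/[(-3)·(-5)] = -1/15
L_1(-1) = (4)·(-1)/[(3)·(-2)] = 2/3
L_2(-1) = (4)·(1)/[(5)·(2)] = 2/5
Sum: 39·(-1/15) + 3·(2/3) + (-1)·(2/5) = -1

-1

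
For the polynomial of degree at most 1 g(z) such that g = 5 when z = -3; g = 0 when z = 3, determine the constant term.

Build the Lagrange basis polynomials:
L_0(z) = (z - 3) / [-6] = -(1/6)z + 1/2
L_1(z) = (z + 3) / [6] = (1/6)z + 1/2
g(z) = 5·L_0 + 0·L_1
Only the constant term is needed; take it from each L_i and combine:
5·(1/2) + 0·(1/2) = 5/2

5/2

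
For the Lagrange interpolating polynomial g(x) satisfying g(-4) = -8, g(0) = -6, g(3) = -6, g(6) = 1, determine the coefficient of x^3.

L_0(x) = x(x - 3)(x - 6) / [-280] = -(1/280)x^3 + (9/280)x^2 - (9/140)x
L_1(x) = (x + 4)(x - 3)(x - 6) / [72] = (1/72)x^3 - (5/72)x^2 - (1/4)x + 1
L_2(x) = (x + 4)x(x - 6) / [-63] = -(1/63)x^3 + (2/63)x^2 + (8/21)x
L_3(x) = (x + 4)x(x - 3) / [180] = (1/180)x^3 + (1/180)x^2 - (1/15)x
g(x) = (-8)·L_0 + (-6)·L_1 + (-6)·L_2 + 1·L_3
Only the coefficient of x^3 is needed; take it from each L_i and combine:
(-8)·(-1/280) + (-6)·(1/72) + (-6)·(-1/63) + 1·(1/180) = 29/630

29/630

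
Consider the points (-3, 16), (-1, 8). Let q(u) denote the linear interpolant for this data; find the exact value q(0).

Evaluate each Lagrange basis at u = 0:
L_0(0) = (1)/[(-2)] = -1/2
L_1(0) = (3)/[(2)] = 3/2
Sum: 16·(-1/2) + 8·(3/2) = 4

4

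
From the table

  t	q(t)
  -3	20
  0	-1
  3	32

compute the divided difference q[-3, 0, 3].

3

q[-3,0] = (-1 - 20) / (0 - (-3)) = -7
q[0,3] = (32 - (-1)) / (3 - 0) = 11
q[-3,0,3] = (11 - (-7)) / (3 - (-3)) = 3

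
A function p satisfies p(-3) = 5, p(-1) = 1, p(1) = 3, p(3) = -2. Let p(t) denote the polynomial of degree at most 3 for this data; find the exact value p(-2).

23/16

Evaluate each Lagrange basis at t = -2:
L_0(-2) = (-1)·(-3)·(-5)/[(-2)·(-4)·(-6)] = 5/16
L_1(-2) = (1)·(-3)·(-5)/[(2)·(-2)·(-4)] = 15/16
L_2(-2) = (1)·(-1)·(-5)/[(4)·(2)·(-2)] = -5/16
L_3(-2) = (1)·(-1)·(-3)/[(6)·(4)·(2)] = 1/16
Sum: 5·(5/16) + 1·(15/16) + 3·(-5/16) + (-2)·(1/16) = 23/16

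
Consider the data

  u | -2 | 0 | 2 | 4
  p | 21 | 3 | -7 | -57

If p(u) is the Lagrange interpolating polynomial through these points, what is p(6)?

Evaluate each Lagrange basis at u = 6:
L_0(6) = (6)·(4)·(2)/[(-2)·(-4)·(-6)] = -1
L_1(6) = (8)·(4)·(2)/[(2)·(-2)·(-4)] = 4
L_2(6) = (8)·(6)·(2)/[(4)·(2)·(-2)] = -6
L_3(6) = (8)·(6)·(4)/[(6)·(4)·(2)] = 4
Sum: 21·(-1) + 3·(4) + (-7)·(-6) + (-57)·(4) = -195

-195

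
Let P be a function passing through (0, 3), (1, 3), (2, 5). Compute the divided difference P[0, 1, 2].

P[0,1] = (3 - 3) / (1 - 0) = 0
P[1,2] = (5 - 3) / (2 - 1) = 2
P[0,1,2] = (2 - 0) / (2 - 0) = 1

1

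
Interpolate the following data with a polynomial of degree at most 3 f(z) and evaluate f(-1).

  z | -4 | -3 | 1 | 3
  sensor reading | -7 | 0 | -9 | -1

Evaluate each Lagrange basis at z = -1:
L_0(-1) = (2)·(-2)·(-4)/[(-1)·(-5)·(-7)] = -16/35
L_1(-1) = (3)·(-2)·(-4)/[(1)·(-4)·(-6)] = 1
L_2(-1) = (3)·(2)·(-4)/[(5)·(4)·(-2)] = 3/5
L_3(-1) = (3)·(2)·(-2)/[(7)·(6)·(2)] = -1/7
Sum: (-7)·(-16/35) + 0 + (-9)·(3/5) + (-1)·(-1/7) = -72/35

-72/35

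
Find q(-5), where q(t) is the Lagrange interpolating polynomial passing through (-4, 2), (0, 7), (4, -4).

L_0(-5) = (-5)·(-9)/[(-4)·(-8)] = 45/32
L_1(-5) = (-1)·(-9)/[(4)·(-4)] = -9/16
L_2(-5) = (-1)·(-5)/[(8)·(4)] = 5/32
Sum: 2·(45/32) + 7·(-9/16) + (-4)·(5/32) = -7/4

-7/4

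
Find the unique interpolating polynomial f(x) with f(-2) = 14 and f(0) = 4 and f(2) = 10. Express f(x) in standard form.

f(x) = 2x^2 - x + 4

Build the Lagrange basis polynomials:
L_0(x) = x(x - 2) / [8] = (1/8)x^2 - (1/4)x
L_1(x) = (x + 2)(x - 2) / [-4] = -(1/4)x^2 + 1
L_2(x) = (x + 2)x / [8] = (1/8)x^2 + (1/4)x
f(x) = 14·L_0 + 4·L_1 + 10·L_2
  14·L_0(x) = (7/4)x^2 - (7/2)x
  4·L_1(x) = -x^2 + 4
  10·L_2(x) = (5/4)x^2 + (5/2)x
Adding term by term: 2x^2 - x + 4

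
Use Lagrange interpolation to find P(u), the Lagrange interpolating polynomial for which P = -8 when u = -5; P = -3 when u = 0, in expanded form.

Build the Lagrange basis polynomials:
L_0(u) = u / [-5] = -(1/5)u
L_1(u) = (u + 5) / [5] = (1/5)u + 1
P(u) = (-8)·L_0 + (-3)·L_1
  (-8)·L_0(u) = (8/5)u
  (-3)·L_1(u) = -(3/5)u - 3
Adding term by term: u - 3

P(u) = u - 3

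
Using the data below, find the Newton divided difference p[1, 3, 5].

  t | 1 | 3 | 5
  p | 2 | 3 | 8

p[1,3] = (3 - 2) / (3 - 1) = 1/2
p[3,5] = (8 - 3) / (5 - 3) = 5/2
p[1,3,5] = (5/2 - 1/2) / (5 - 1) = 1/2

1/2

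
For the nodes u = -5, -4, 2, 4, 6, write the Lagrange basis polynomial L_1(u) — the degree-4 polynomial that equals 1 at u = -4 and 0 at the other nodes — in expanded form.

L_1(u) = -(1/480)u^4 + (7/480)u^3 + (1/30)u^2 - (43/120)u + 1/2

L_1(u) = (u + 5)(u - 2)(u - 4)(u - 6) / [(1)·(-6)·(-8)·(-10)]
       = (u^4 - 7u^3 - 16u^2 + 172u - 240) / (-480)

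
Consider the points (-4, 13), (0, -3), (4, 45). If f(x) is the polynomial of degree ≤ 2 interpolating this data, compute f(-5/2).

Evaluate each Lagrange basis at x = -5/2:
L_0(-5/2) = (-5/2)·(-13/2)/[(-4)·(-8)] = 65/128
L_1(-5/2) = (3/2)·(-13/2)/[(4)·(-4)] = 39/64
L_2(-5/2) = (3/2)·(-5/2)/[(8)·(4)] = -15/128
Sum: 13·(65/128) + (-3)·(39/64) + 45·(-15/128) = -1/2

-1/2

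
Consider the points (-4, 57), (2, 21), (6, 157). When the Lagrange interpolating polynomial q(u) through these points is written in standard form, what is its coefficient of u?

Build the Lagrange basis polynomials:
L_0(u) = (u - 2)(u - 6) / [60] = (1/60)u^2 - (2/15)u + 1/5
L_1(u) = (u + 4)(u - 6) / [-24] = -(1/24)u^2 + (1/12)u + 1
L_2(u) = (u + 4)(u - 2) / [40] = (1/40)u^2 + (1/20)u - 1/5
q(u) = 57·L_0 + 21·L_1 + 157·L_2
Only the coefficient of u is needed; take it from each L_i and combine:
57·(-2/15) + 21·(1/12) + 157·(1/20) = 2

2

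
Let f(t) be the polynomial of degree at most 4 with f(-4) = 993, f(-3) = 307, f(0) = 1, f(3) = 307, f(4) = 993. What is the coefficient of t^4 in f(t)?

4

Build the Lagrange basis polynomials:
L_0(t) = (t + 3)t(t - 3)(t - 4) / [224] = (1/224)t^4 - (1/56)t^3 - (9/224)t^2 + (9/56)t
L_1(t) = (t + 4)t(t - 3)(t - 4) / [-126] = -(1/126)t^4 + (1/42)t^3 + (8/63)t^2 - (8/21)t
L_2(t) = (t + 4)(t + 3)(t - 3)(t - 4) / [144] = (1/144)t^4 - (25/144)t^2 + 1
L_3(t) = (t + 4)(t + 3)t(t - 4) / [-126] = -(1/126)t^4 - (1/42)t^3 + (8/63)t^2 + (8/21)t
L_4(t) = (t + 4)(t + 3)t(t - 3) / [224] = (1/224)t^4 + (1/56)t^3 - (9/224)t^2 - (9/56)t
f(t) = 993·L_0 + 307·L_1 + 1·L_2 + 307·L_3 + 993·L_4
Only the coefficient of t^4 is needed; take it from each L_i and combine:
993·(1/224) + 307·(-1/126) + 1·(1/144) + 307·(-1/126) + 993·(1/224) = 4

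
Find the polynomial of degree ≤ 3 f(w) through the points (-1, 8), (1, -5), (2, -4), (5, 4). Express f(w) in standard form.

f(w) = -(25/72)w^3 + (115/36)w^2 - (443/72)w - 61/36

Build the Lagrange basis polynomials:
L_0(w) = (w - 1)(w - 2)(w - 5) / [-36] = -(1/36)w^3 + (2/9)w^2 - (17/36)w + 5/18
L_1(w) = (w + 1)(w - 2)(w - 5) / [8] = (1/8)w^3 - (3/4)w^2 + (3/8)w + 5/4
L_2(w) = (w + 1)(w - 1)(w - 5) / [-9] = -(1/9)w^3 + (5/9)w^2 + (1/9)w - 5/9
L_3(w) = (w + 1)(w - 1)(w - 2) / [72] = (1/72)w^3 - (1/36)w^2 - (1/72)w + 1/36
f(w) = 8·L_0 + (-5)·L_1 + (-4)·L_2 + 4·L_3
  8·L_0(w) = -(2/9)w^3 + (16/9)w^2 - (34/9)w + 20/9
  (-5)·L_1(w) = -(5/8)w^3 + (15/4)w^2 - (15/8)w - 25/4
  (-4)·L_2(w) = (4/9)w^3 - (20/9)w^2 - (4/9)w + 20/9
  4·L_3(w) = (1/18)w^3 - (1/9)w^2 - (1/18)w + 1/9
Adding term by term: -(25/72)w^3 + (115/36)w^2 - (443/72)w - 61/36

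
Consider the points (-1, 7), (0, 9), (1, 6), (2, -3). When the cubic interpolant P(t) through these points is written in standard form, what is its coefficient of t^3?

Build the Lagrange basis polynomials:
L_0(t) = t(t - 1)(t - 2) / [-6] = -(1/6)t^3 + (1/2)t^2 - (1/3)t
L_1(t) = (t + 1)(t - 1)(t - 2) / [2] = (1/2)t^3 - t^2 - (1/2)t + 1
L_2(t) = (t + 1)t(t - 2) / [-2] = -(1/2)t^3 + (1/2)t^2 + t
L_3(t) = (t + 1)t(t - 1) / [6] = (1/6)t^3 - (1/6)t
P(t) = 7·L_0 + 9·L_1 + 6·L_2 + (-3)·L_3
Only the coefficient of t^3 is needed; take it from each L_i and combine:
7·(-1/6) + 9·(1/2) + 6·(-1/2) + (-3)·(1/6) = -1/6

-1/6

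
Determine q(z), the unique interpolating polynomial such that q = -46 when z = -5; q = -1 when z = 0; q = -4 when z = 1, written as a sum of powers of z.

Build the Lagrange basis polynomials:
L_0(z) = z(z - 1) / [30] = (1/30)z^2 - (1/30)z
L_1(z) = (z + 5)(z - 1) / [-5] = -(1/5)z^2 - (4/5)z + 1
L_2(z) = (z + 5)z / [6] = (1/6)z^2 + (5/6)z
q(z) = (-46)·L_0 + (-1)·L_1 + (-4)·L_2
  (-46)·L_0(z) = -(23/15)z^2 + (23/15)z
  (-1)·L_1(z) = (1/5)z^2 + (4/5)z - 1
  (-4)·L_2(z) = -(2/3)z^2 - (10/3)z
Adding term by term: -2z^2 - z - 1

q(z) = -2z^2 - z - 1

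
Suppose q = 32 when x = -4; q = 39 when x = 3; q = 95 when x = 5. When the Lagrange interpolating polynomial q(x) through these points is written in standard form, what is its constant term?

0

Build the Lagrange basis polynomials:
L_0(x) = (x - 3)(x - 5) / [63] = (1/63)x^2 - (8/63)x + 5/21
L_1(x) = (x + 4)(x - 5) / [-14] = -(1/14)x^2 + (1/14)x + 10/7
L_2(x) = (x + 4)(x - 3) / [18] = (1/18)x^2 + (1/18)x - 2/3
q(x) = 32·L_0 + 39·L_1 + 95·L_2
Only the constant term is needed; take it from each L_i and combine:
32·(5/21) + 39·(10/7) + 95·(-2/3) = 0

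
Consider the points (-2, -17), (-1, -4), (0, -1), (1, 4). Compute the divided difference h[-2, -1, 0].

-5

h[-2,-1] = (-4 - (-17)) / (-1 - (-2)) = 13
h[-1,0] = (-1 - (-4)) / (0 - (-1)) = 3
h[-2,-1,0] = (3 - 13) / (0 - (-2)) = -5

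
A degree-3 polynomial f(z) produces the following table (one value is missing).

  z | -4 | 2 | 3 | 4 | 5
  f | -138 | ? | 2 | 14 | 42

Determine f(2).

The 4 known values determine f uniquely (degree ≤ 3).
Evaluate each Lagrange basis at z = 2:
L_0(2) = (-1)·(-2)·(-3)/[(-7)·(-8)·(-9)] = 1/84
L_1(2) = (6)·(-2)·(-3)/[(7)·(-1)·(-2)] = 18/7
L_2(2) = (6)·(-1)·(-3)/[(8)·(1)·(-1)] = -9/4
L_3(2) = (6)·(-1)·(-2)/[(9)·(2)·(1)] = 2/3
Sum: (-138)·(1/84) + 2·(18/7) + 14·(-9/4) + 42·(2/3) = 0

0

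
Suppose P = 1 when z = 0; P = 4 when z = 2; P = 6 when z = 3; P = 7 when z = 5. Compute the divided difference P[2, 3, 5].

-1/2

P[2,3] = (6 - 4) / (3 - 2) = 2
P[3,5] = (7 - 6) / (5 - 3) = 1/2
P[2,3,5] = (1/2 - 2) / (5 - 2) = -1/2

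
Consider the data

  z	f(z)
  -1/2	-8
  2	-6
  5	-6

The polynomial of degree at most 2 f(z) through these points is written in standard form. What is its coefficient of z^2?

The leading coefficient equals the top divided difference f[-1/2,2,5].
f[-1/2,2] = (-6 - (-8)) / (2 - (-1/2)) = 4/5
f[2,5] = (-6 - (-6)) / (5 - 2) = 0
f[-1/2,2,5] = (0 - 4/5) / (5 - (-1/2)) = -8/55

-8/55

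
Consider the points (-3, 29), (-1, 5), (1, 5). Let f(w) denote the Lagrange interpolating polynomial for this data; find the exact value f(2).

Evaluate each Lagrange basis at w = 2:
L_0(2) = (3)·(1)/[(-2)·(-4)] = 3/8
L_1(2) = (5)·(1)/[(2)·(-2)] = -5/4
L_2(2) = (5)·(3)/[(4)·(2)] = 15/8
Sum: 29·(3/8) + 5·(-5/4) + 5·(15/8) = 14

14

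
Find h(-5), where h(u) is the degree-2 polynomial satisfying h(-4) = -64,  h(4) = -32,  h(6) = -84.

Evaluate each Lagrange basis at u = -5:
L_0(-5) = (-9)·(-11)/[(-8)·(-10)] = 99/80
L_1(-5) = (-1)·(-11)/[(8)·(-2)] = -11/16
L_2(-5) = (-1)·(-9)/[(10)·(2)] = 9/20
Sum: (-64)·(99/80) + (-32)·(-11/16) + (-84)·(9/20) = -95

-95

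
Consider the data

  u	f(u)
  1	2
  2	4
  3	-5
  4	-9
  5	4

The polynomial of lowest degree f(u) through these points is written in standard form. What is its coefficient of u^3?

13/3

Build the Lagrange basis polynomials:
L_0(u) = (u - 2)(u - 3)(u - 4)(u - 5) / [24] = (1/24)u^4 - (7/12)u^3 + (71/24)u^2 - (77/12)u + 5
L_1(u) = (u - 1)(u - 3)(u - 4)(u - 5) / [-6] = -(1/6)u^4 + (13/6)u^3 - (59/6)u^2 + (107/6)u - 10
L_2(u) = (u - 1)(u - 2)(u - 4)(u - 5) / [4] = (1/4)u^4 - 3u^3 + (49/4)u^2 - (39/2)u + 10
L_3(u) = (u - 1)(u - 2)(u - 3)(u - 5) / [-6] = -(1/6)u^4 + (11/6)u^3 - (41/6)u^2 + (61/6)u - 5
L_4(u) = (u - 1)(u - 2)(u - 3)(u - 4) / [24] = (1/24)u^4 - (5/12)u^3 + (35/24)u^2 - (25/12)u + 1
f(u) = 2·L_0 + 4·L_1 + (-5)·L_2 + (-9)·L_3 + 4·L_4
Only the coefficient of u^3 is needed; take it from each L_i and combine:
2·(-7/12) + 4·(13/6) + (-5)·(-3) + (-9)·(11/6) + 4·(-5/12) = 13/3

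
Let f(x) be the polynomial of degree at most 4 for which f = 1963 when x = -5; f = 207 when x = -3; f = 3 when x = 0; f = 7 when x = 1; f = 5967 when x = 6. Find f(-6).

4263

Evaluate each Lagrange basis at x = -6:
L_0(-6) = (-3)·(-6)·(-7)·(-12)/[(-2)·(-5)·(-6)·(-11)] = 126/55
L_1(-6) = (-1)·(-6)·(-7)·(-12)/[(2)·(-3)·(-4)·(-9)] = -7/3
L_2(-6) = (-1)·(-3)·(-7)·(-12)/[(5)·(3)·(-1)·(-6)] = 14/5
L_3(-6) = (-1)·(-3)·(-6)·(-12)/[(6)·(4)·(1)·(-5)] = -9/5
L_4(-6) = (-1)·(-3)·(-6)·(-7)/[(11)·(9)·(6)·(5)] = 7/165
Sum: 1963·(126/55) + 207·(-7/3) + 3·(14/5) + 7·(-9/5) + 5967·(7/165) = 4263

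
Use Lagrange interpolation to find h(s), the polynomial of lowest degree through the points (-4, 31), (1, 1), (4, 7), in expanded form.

h(s) = s^2 - 3s + 3

L_0(s) = (s - 1)(s - 4) / [40] = (1/40)s^2 - (1/8)s + 1/10
L_1(s) = (s + 4)(s - 4) / [-15] = -(1/15)s^2 + 16/15
L_2(s) = (s + 4)(s - 1) / [24] = (1/24)s^2 + (1/8)s - 1/6
h(s) = 31·L_0 + 1·L_1 + 7·L_2
  31·L_0(s) = (31/40)s^2 - (31/8)s + 31/10
  1·L_1(s) = -(1/15)s^2 + 16/15
  7·L_2(s) = (7/24)s^2 + (7/8)s - 7/6
Adding term by term: s^2 - 3s + 3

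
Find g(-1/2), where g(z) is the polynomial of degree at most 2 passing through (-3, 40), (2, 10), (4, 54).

Using Newton's divided-difference form:
g[-3,2] = (10 - 40) / (2 - (-3)) = -6
g[2,4] = (54 - 10) / (4 - 2) = 22
g[-3,2,4] = (22 - (-6)) / (4 - (-3)) = 4
g(-1/2) = 40 + (-6)·(5/2) + 4·(5/2)·(-5/2) = 0

0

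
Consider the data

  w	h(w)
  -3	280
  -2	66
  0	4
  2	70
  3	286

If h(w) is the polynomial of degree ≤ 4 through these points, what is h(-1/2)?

75/16

Using Newton's divided-difference form:
h[-3,-2] = (66 - 280) / (-2 - (-3)) = -214
h[-2,0] = (4 - 66) / (0 - (-2)) = -31
h[0,2] = (70 - 4) / (2 - 0) = 33
h[2,3] = (286 - 70) / (3 - 2) = 216
h[-3,-2,0] = (-31 - (-214)) / (0 - (-3)) = 61
h[-2,0,2] = (33 - (-31)) / (2 - (-2)) = 16
h[0,2,3] = (216 - 33) / (3 - 0) = 61
h[-3,-2,0,2] = (16 - 61) / (2 - (-3)) = -9
h[-2,0,2,3] = (61 - 16) / (3 - (-2)) = 9
h[-3,-2,0,2,3] = (9 - (-9)) / (3 - (-3)) = 3
h(-1/2) = 280 + (-214)·(5/2) + 61·(5/2)·(3/2) + (-9)·(5/2)·(3/2)·(-1/2) + 3·(5/2)·(3/2)·(-1/2)·(-5/2) = 75/16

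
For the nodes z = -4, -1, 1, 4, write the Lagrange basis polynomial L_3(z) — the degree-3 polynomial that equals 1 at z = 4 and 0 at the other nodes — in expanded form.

L_3(z) = (1/120)z^3 + (1/30)z^2 - (1/120)z - 1/30

L_3(z) = (z + 4)(z + 1)(z - 1) / [(8)·(5)·(3)]
       = (z^3 + 4z^2 - z - 4) / (120)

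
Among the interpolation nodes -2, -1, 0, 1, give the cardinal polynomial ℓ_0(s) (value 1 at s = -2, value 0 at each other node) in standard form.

ℓ_0(s) = -(1/6)s^3 + (1/6)s

ℓ_0(s) = (s + 1)s(s - 1) / [(-1)·(-2)·(-3)]
       = (s^3 - s) / (-6)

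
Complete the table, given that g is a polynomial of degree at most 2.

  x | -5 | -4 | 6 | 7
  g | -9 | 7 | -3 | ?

-21

The 3 known values determine g uniquely (degree ≤ 2).
Evaluate each Lagrange basis at x = 7:
L_0(7) = (11)·(1)/[(-1)·(-11)] = 1
L_1(7) = (12)·(1)/[(1)·(-10)] = -6/5
L_2(7) = (12)·(11)/[(11)·(10)] = 6/5
Sum: (-9)·(1) + 7·(-6/5) + (-3)·(6/5) = -21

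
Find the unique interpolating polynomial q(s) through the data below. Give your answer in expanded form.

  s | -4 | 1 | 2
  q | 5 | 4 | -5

q(s) = -(22/15)s^2 - (23/5)s + 151/15

Build the Lagrange basis polynomials:
L_0(s) = (s - 1)(s - 2) / [30] = (1/30)s^2 - (1/10)s + 1/15
L_1(s) = (s + 4)(s - 2) / [-5] = -(1/5)s^2 - (2/5)s + 8/5
L_2(s) = (s + 4)(s - 1) / [6] = (1/6)s^2 + (1/2)s - 2/3
q(s) = 5·L_0 + 4·L_1 + (-5)·L_2
  5·L_0(s) = (1/6)s^2 - (1/2)s + 1/3
  4·L_1(s) = -(4/5)s^2 - (8/5)s + 32/5
  (-5)·L_2(s) = -(5/6)s^2 - (5/2)s + 10/3
Adding term by term: -(22/15)s^2 - (23/5)s + 151/15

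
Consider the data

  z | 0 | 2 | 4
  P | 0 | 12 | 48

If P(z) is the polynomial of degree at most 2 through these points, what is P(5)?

L_0(5) = (3)·(1)/[(-2)·(-4)] = 3/8
L_1(5) = (5)·(1)/[(2)·(-2)] = -5/4
L_2(5) = (5)·(3)/[(4)·(2)] = 15/8
Sum: 0 + 12·(-5/4) + 48·(15/8) = 75

75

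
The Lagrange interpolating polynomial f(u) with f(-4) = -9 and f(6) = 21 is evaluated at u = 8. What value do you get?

27

Evaluate each Lagrange basis at u = 8:
L_0(8) = (2)/[(-10)] = -1/5
L_1(8) = (12)/[(10)] = 6/5
Sum: (-9)·(-1/5) + 21·(6/5) = 27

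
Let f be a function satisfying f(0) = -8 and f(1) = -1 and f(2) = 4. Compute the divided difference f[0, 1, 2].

f[0,1] = (-1 - (-8)) / (1 - 0) = 7
f[1,2] = (4 - (-1)) / (2 - 1) = 5
f[0,1,2] = (5 - 7) / (2 - 0) = -1

-1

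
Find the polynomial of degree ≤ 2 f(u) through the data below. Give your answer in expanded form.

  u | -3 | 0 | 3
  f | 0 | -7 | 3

f(u) = (17/18)u^2 + (1/2)u - 7

L_0(u) = u(u - 3) / [18] = (1/18)u^2 - (1/6)u
L_1(u) = (u + 3)(u - 3) / [-9] = -(1/9)u^2 + 1
L_2(u) = (u + 3)u / [18] = (1/18)u^2 + (1/6)u
f(u) = 0·L_0 + (-7)·L_1 + 3·L_2
  0·L_0(u) = 0
  (-7)·L_1(u) = (7/9)u^2 - 7
  3·L_2(u) = (1/6)u^2 + (1/2)u
Adding term by term: (17/18)u^2 + (1/2)u - 7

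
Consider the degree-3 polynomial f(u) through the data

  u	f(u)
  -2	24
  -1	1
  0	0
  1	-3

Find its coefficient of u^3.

L_0(u) = (u + 1)u(u - 1) / [-6] = -(1/6)u^3 + (1/6)u
L_1(u) = (u + 2)u(u - 1) / [2] = (1/2)u^3 + (1/2)u^2 - u
L_2(u) = (u + 2)(u + 1)(u - 1) / [-2] = -(1/2)u^3 - u^2 + (1/2)u + 1
L_3(u) = (u + 2)(u + 1)u / [6] = (1/6)u^3 + (1/2)u^2 + (1/3)u
f(u) = 24·L_0 + 1·L_1 + 0·L_2 + (-3)·L_3
Only the coefficient of u^3 is needed; take it from each L_i and combine:
24·(-1/6) + 1·(1/2) + 0·(-1/2) + (-3)·(1/6) = -4

-4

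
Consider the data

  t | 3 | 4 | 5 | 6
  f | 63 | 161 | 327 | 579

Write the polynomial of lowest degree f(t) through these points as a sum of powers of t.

f(t) = 3t^3 - 2t^2 + t - 3

Build the Lagrange basis polynomials:
L_0(t) = (t - 4)(t - 5)(t - 6) / [-6] = -(1/6)t^3 + (5/2)t^2 - (37/3)t + 20
L_1(t) = (t - 3)(t - 5)(t - 6) / [2] = (1/2)t^3 - 7t^2 + (63/2)t - 45
L_2(t) = (t - 3)(t - 4)(t - 6) / [-2] = -(1/2)t^3 + (13/2)t^2 - 27t + 36
L_3(t) = (t - 3)(t - 4)(t - 5) / [6] = (1/6)t^3 - 2t^2 + (47/6)t - 10
f(t) = 63·L_0 + 161·L_1 + 327·L_2 + 579·L_3
  63·L_0(t) = -(21/2)t^3 + (315/2)t^2 - 777t + 1260
  161·L_1(t) = (161/2)t^3 - 1127t^2 + (10143/2)t - 7245
  327·L_2(t) = -(327/2)t^3 + (4251/2)t^2 - 8829t + 11772
  579·L_3(t) = (193/2)t^3 - 1158t^2 + (9071/2)t - 5790
Adding term by term: 3t^3 - 2t^2 + t - 3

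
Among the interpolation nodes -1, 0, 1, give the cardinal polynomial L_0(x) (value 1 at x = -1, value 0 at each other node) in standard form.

L_0(x) = x(x - 1) / [(-1)·(-2)]
       = (x^2 - x) / (2)

L_0(x) = (1/2)x^2 - (1/2)x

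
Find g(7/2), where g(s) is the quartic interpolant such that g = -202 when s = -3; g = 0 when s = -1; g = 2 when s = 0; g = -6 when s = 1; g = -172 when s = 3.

-306

Using Newton's divided-difference form:
g[-3,-1] = (0 - (-202)) / (-1 - (-3)) = 101
g[-1,0] = (2 - 0) / (0 - (-1)) = 2
g[0,1] = (-6 - 2) / (1 - 0) = -8
g[1,3] = (-172 - (-6)) / (3 - 1) = -83
g[-3,-1,0] = (2 - 101) / (0 - (-3)) = -33
g[-1,0,1] = (-8 - 2) / (1 - (-1)) = -5
g[0,1,3] = (-83 - (-8)) / (3 - 0) = -25
g[-3,-1,0,1] = (-5 - (-33)) / (1 - (-3)) = 7
g[-1,0,1,3] = (-25 - (-5)) / (3 - (-1)) = -5
g[-3,-1,0,1,3] = (-5 - 7) / (3 - (-3)) = -2
g(7/2) = -202 + 101·(13/2) + (-33)·(13/2)·(9/2) + 7·(13/2)·(9/2)·(7/2) + (-2)·(13/2)·(9/2)·(7/2)·(5/2) = -306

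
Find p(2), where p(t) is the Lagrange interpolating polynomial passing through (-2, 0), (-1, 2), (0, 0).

Evaluate each Lagrange basis at t = 2:
L_0(2) = (3)·(2)/[(-1)·(-2)] = 3
L_1(2) = (4)·(2)/[(1)·(-1)] = -8
L_2(2) = (4)·(3)/[(2)·(1)] = 6
Sum: 0 + 2·(-8) + 0 = -16

-16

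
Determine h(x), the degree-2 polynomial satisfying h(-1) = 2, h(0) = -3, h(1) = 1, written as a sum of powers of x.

h(x) = (9/2)x^2 - (1/2)x - 3

Build the Lagrange basis polynomials:
L_0(x) = x(x - 1) / [2] = (1/2)x^2 - (1/2)x
L_1(x) = (x + 1)(x - 1) / [-1] = -x^2 + 1
L_2(x) = (x + 1)x / [2] = (1/2)x^2 + (1/2)x
h(x) = 2·L_0 + (-3)·L_1 + 1·L_2
  2·L_0(x) = x^2 - x
  (-3)·L_1(x) = 3x^2 - 3
  1·L_2(x) = (1/2)x^2 + (1/2)x
Adding term by term: (9/2)x^2 - (1/2)x - 3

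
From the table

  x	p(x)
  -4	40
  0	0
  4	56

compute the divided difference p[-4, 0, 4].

p[-4,0] = (0 - 40) / (0 - (-4)) = -10
p[0,4] = (56 - 0) / (4 - 0) = 14
p[-4,0,4] = (14 - (-10)) / (4 - (-4)) = 3

3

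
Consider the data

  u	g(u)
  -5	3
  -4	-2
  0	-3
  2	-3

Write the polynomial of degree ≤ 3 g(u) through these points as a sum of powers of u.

g(u) = -(109/840)u^3 - (61/280)u^2 + (401/420)u - 3

Newton's divided differences:
g[-5,-4] = (-2 - 3) / (-4 - (-5)) = -5
g[-4,0] = (-3 - (-2)) / (0 - (-4)) = -1/4
g[0,2] = (-3 - (-3)) / (2 - 0) = 0
g[-5,-4,0] = (-1/4 - (-5)) / (0 - (-5)) = 19/20
g[-4,0,2] = (0 - (-1/4)) / (2 - (-4)) = 1/24
g[-5,-4,0,2] = (1/24 - 19/20) / (2 - (-5)) = -109/840
g(u) = 3 + (-5)·(u + 5) + (19/20)·(u + 5)(u + 4) + (-109/840)·(u + 5)(u + 4)u
Expanding: g(u) = -(109/840)u^3 - (61/280)u^2 + (401/420)u - 3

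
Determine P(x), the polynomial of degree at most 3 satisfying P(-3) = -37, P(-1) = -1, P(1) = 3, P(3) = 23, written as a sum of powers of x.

P(x) = x^3 - x^2 + x + 2

Build the Lagrange basis polynomials:
L_0(x) = (x + 1)(x - 1)(x - 3) / [-48] = -(1/48)x^3 + (1/16)x^2 + (1/48)x - 1/16
L_1(x) = (x + 3)(x - 1)(x - 3) / [16] = (1/16)x^3 - (1/16)x^2 - (9/16)x + 9/16
L_2(x) = (x + 3)(x + 1)(x - 3) / [-16] = -(1/16)x^3 - (1/16)x^2 + (9/16)x + 9/16
L_3(x) = (x + 3)(x + 1)(x - 1) / [48] = (1/48)x^3 + (1/16)x^2 - (1/48)x - 1/16
P(x) = (-37)·L_0 + (-1)·L_1 + 3·L_2 + 23·L_3
  (-37)·L_0(x) = (37/48)x^3 - (37/16)x^2 - (37/48)x + 37/16
  (-1)·L_1(x) = -(1/16)x^3 + (1/16)x^2 + (9/16)x - 9/16
  3·L_2(x) = -(3/16)x^3 - (3/16)x^2 + (27/16)x + 27/16
  23·L_3(x) = (23/48)x^3 + (23/16)x^2 - (23/48)x - 23/16
Adding term by term: x^3 - x^2 + x + 2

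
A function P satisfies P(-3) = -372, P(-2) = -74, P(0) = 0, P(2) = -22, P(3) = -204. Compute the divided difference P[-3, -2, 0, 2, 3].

P[-3,-2] = (-74 - (-372)) / (-2 - (-3)) = 298
P[-2,0] = (0 - (-74)) / (0 - (-2)) = 37
P[0,2] = (-22 - 0) / (2 - 0) = -11
P[2,3] = (-204 - (-22)) / (3 - 2) = -182
P[-3,-2,0] = (37 - 298) / (0 - (-3)) = -87
P[-2,0,2] = (-11 - 37) / (2 - (-2)) = -12
P[0,2,3] = (-182 - (-11)) / (3 - 0) = -57
P[-3,-2,0,2] = (-12 - (-87)) / (2 - (-3)) = 15
P[-2,0,2,3] = (-57 - (-12)) / (3 - (-2)) = -9
P[-3,-2,0,2,3] = (-9 - 15) / (3 - (-3)) = -4

-4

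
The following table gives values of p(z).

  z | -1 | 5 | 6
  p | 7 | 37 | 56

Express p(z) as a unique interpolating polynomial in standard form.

Build the Lagrange basis polynomials:
L_0(z) = (z - 5)(z - 6) / [42] = (1/42)z^2 - (11/42)z + 5/7
L_1(z) = (z + 1)(z - 6) / [-6] = -(1/6)z^2 + (5/6)z + 1
L_2(z) = (z + 1)(z - 5) / [7] = (1/7)z^2 - (4/7)z - 5/7
p(z) = 7·L_0 + 37·L_1 + 56·L_2
  7·L_0(z) = (1/6)z^2 - (11/6)z + 5
  37·L_1(z) = -(37/6)z^2 + (185/6)z + 37
  56·L_2(z) = 8z^2 - 32z - 40
Adding term by term: 2z^2 - 3z + 2

p(z) = 2z^2 - 3z + 2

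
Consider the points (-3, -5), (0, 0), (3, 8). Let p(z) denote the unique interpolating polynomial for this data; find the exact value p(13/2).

Evaluate each Lagrange basis at z = 13/2:
L_0(13/2) = (13/2)·(7/2)/[(-3)·(-6)] = 91/72
L_1(13/2) = (19/2)·(7/2)/[(3)·(-3)] = -133/36
L_2(13/2) = (19/2)·(13/2)/[(6)·(3)] = 247/72
Sum: (-5)·(91/72) + 0 + 8·(247/72) = 169/8

169/8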